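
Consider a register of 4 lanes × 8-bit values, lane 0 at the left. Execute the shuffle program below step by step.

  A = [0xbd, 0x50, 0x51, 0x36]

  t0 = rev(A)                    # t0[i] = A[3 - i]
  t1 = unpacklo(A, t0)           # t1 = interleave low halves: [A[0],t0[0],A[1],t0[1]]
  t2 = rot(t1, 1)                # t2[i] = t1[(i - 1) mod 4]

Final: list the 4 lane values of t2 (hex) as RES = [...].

RES = [0x51, 0xbd, 0x36, 0x50]

  t0: 36 51 50 bd
  t1: bd 36 50 51
  t2: 51 bd 36 50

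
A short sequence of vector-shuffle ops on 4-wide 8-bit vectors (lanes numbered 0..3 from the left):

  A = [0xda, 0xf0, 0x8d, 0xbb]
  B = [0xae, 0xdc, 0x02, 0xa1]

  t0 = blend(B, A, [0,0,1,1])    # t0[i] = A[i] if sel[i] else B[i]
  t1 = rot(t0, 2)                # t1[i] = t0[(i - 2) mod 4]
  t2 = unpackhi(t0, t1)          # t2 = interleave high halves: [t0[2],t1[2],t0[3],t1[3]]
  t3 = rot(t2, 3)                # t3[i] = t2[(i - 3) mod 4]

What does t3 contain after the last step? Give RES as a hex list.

RES = [0xae, 0xbb, 0xdc, 0x8d]

  t0: ae dc 8d bb
  t1: 8d bb ae dc
  t2: 8d ae bb dc
  t3: ae bb dc 8d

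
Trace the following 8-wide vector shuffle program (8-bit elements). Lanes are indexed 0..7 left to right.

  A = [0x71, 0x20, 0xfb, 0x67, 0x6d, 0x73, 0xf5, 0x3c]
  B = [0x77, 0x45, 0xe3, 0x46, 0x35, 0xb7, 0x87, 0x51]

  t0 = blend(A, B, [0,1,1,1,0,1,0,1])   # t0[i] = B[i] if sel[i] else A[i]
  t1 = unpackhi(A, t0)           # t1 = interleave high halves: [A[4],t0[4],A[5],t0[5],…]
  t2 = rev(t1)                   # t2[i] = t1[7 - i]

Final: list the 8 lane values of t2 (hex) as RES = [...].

  t0: 71 45 e3 46 6d b7 f5 51
  t1: 6d 6d 73 b7 f5 f5 3c 51
  t2: 51 3c f5 f5 b7 73 6d 6d

RES = [0x51, 0x3c, 0xf5, 0xf5, 0xb7, 0x73, 0x6d, 0x6d]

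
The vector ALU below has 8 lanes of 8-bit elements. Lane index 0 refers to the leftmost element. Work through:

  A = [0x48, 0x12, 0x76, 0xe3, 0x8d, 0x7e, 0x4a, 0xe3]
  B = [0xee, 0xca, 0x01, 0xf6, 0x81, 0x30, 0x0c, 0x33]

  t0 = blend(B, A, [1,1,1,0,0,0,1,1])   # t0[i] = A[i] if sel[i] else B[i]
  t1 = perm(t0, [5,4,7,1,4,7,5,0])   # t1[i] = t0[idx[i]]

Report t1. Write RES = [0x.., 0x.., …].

RES = [ 0x30  0x81  0xe3  0x12  0x81  0xe3  0x30  0x48 ]

  t0: 48 12 76 f6 81 30 4a e3
  t1: 30 81 e3 12 81 e3 30 48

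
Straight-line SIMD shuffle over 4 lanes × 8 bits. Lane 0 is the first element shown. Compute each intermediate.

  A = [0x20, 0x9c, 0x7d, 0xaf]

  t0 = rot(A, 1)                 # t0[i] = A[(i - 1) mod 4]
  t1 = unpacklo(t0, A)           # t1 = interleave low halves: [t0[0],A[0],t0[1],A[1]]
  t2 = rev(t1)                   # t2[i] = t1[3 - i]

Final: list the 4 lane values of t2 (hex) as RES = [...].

RES = [0x9c, 0x20, 0x20, 0xaf]

  t0: af 20 9c 7d
  t1: af 20 20 9c
  t2: 9c 20 20 af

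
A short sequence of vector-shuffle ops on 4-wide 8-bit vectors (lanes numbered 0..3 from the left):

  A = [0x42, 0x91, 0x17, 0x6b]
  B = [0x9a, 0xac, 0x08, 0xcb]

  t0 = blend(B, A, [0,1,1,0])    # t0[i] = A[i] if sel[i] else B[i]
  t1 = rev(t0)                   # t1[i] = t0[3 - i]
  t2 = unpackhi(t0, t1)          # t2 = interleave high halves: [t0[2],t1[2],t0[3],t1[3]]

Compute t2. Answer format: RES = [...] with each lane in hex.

  t0: 9a 91 17 cb
  t1: cb 17 91 9a
  t2: 17 91 cb 9a

RES = [0x17, 0x91, 0xcb, 0x9a]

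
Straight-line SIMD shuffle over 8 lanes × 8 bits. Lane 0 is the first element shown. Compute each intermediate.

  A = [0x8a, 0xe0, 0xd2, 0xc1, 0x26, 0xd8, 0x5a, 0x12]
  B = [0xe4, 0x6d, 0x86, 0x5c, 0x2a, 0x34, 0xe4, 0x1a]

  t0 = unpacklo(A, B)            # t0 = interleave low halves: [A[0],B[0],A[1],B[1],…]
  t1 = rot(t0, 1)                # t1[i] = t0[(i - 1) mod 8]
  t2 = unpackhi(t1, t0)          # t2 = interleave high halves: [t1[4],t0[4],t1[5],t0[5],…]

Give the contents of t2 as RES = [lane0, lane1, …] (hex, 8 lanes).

RES = [0x6d, 0xd2, 0xd2, 0x86, 0x86, 0xc1, 0xc1, 0x5c]

→ t0 |8a|e4|e0|6d|d2|86|c1|5c|
→ t1 |5c|8a|e4|e0|6d|d2|86|c1|
→ t2 |6d|d2|d2|86|86|c1|c1|5c|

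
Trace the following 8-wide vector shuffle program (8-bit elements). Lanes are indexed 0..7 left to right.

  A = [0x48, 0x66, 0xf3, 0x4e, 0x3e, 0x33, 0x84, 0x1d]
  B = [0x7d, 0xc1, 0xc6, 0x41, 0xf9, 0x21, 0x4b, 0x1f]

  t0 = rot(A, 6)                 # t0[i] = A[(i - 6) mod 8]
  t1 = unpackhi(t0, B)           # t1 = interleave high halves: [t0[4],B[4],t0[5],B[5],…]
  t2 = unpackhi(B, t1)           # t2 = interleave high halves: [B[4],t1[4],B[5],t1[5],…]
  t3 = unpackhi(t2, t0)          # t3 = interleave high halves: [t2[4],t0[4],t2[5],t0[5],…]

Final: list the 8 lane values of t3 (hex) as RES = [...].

→ t0 |f3|4e|3e|33|84|1d|48|66|
→ t1 |84|f9|1d|21|48|4b|66|1f|
→ t2 |f9|48|21|4b|4b|66|1f|1f|
→ t3 |4b|84|66|1d|1f|48|1f|66|

RES = [ 0x4b  0x84  0x66  0x1d  0x1f  0x48  0x1f  0x66 ]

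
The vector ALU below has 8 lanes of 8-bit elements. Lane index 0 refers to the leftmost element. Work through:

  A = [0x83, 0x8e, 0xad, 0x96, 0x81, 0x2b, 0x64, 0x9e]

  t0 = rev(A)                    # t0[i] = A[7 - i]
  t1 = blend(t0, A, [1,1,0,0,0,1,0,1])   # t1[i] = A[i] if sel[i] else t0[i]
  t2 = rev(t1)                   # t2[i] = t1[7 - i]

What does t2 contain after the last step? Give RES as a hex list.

RES = [ 0x9e  0x8e  0x2b  0x96  0x81  0x2b  0x8e  0x83 ]

  t0: 9e 64 2b 81 96 ad 8e 83
  t1: 83 8e 2b 81 96 2b 8e 9e
  t2: 9e 8e 2b 96 81 2b 8e 83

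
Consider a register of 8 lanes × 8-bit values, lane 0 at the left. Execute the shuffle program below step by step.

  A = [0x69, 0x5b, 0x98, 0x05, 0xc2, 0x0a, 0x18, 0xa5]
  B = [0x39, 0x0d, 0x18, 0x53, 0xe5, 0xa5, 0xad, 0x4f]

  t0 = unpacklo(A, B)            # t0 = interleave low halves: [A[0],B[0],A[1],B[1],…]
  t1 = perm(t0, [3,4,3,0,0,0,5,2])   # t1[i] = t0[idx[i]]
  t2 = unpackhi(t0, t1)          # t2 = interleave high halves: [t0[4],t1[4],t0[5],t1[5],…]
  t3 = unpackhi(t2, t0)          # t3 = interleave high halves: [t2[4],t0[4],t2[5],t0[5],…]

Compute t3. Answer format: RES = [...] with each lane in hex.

t0 = [0x69, 0x39, 0x5b, 0x0d, 0x98, 0x18, 0x05, 0x53]
t1 = [0x0d, 0x98, 0x0d, 0x69, 0x69, 0x69, 0x18, 0x5b]
t2 = [0x98, 0x69, 0x18, 0x69, 0x05, 0x18, 0x53, 0x5b]
t3 = [0x05, 0x98, 0x18, 0x18, 0x53, 0x05, 0x5b, 0x53]

RES = [0x05, 0x98, 0x18, 0x18, 0x53, 0x05, 0x5b, 0x53]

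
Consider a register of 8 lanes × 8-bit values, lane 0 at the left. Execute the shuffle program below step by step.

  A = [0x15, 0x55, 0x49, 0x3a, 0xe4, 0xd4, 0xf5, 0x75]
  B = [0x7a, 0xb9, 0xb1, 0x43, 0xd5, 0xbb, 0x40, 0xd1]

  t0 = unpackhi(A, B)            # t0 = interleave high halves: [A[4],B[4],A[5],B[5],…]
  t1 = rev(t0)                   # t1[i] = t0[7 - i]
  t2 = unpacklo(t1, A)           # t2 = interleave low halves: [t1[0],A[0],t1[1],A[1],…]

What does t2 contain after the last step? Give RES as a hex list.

t0 = [0xe4, 0xd5, 0xd4, 0xbb, 0xf5, 0x40, 0x75, 0xd1]
t1 = [0xd1, 0x75, 0x40, 0xf5, 0xbb, 0xd4, 0xd5, 0xe4]
t2 = [0xd1, 0x15, 0x75, 0x55, 0x40, 0x49, 0xf5, 0x3a]

RES = [0xd1, 0x15, 0x75, 0x55, 0x40, 0x49, 0xf5, 0x3a]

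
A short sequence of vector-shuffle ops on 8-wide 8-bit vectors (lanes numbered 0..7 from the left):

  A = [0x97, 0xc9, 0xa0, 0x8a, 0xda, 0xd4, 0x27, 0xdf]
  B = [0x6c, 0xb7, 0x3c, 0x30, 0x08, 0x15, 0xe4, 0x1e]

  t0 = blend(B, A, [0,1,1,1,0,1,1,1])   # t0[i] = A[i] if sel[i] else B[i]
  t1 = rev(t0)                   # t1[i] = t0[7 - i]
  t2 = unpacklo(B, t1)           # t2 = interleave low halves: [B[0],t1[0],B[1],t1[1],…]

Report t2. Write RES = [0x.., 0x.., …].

RES = [ 0x6c  0xdf  0xb7  0x27  0x3c  0xd4  0x30  0x08 ]

t0 = [0x6c, 0xc9, 0xa0, 0x8a, 0x08, 0xd4, 0x27, 0xdf]
t1 = [0xdf, 0x27, 0xd4, 0x08, 0x8a, 0xa0, 0xc9, 0x6c]
t2 = [0x6c, 0xdf, 0xb7, 0x27, 0x3c, 0xd4, 0x30, 0x08]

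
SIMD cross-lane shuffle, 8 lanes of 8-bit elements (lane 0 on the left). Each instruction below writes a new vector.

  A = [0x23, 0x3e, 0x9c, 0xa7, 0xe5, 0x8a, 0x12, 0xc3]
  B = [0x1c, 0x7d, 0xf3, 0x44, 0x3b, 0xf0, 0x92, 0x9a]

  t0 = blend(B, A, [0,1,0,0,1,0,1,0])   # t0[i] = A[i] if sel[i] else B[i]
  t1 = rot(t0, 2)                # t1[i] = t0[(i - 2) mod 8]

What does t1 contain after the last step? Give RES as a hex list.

RES = [0x12, 0x9a, 0x1c, 0x3e, 0xf3, 0x44, 0xe5, 0xf0]

t0 = [0x1c, 0x3e, 0xf3, 0x44, 0xe5, 0xf0, 0x12, 0x9a]
t1 = [0x12, 0x9a, 0x1c, 0x3e, 0xf3, 0x44, 0xe5, 0xf0]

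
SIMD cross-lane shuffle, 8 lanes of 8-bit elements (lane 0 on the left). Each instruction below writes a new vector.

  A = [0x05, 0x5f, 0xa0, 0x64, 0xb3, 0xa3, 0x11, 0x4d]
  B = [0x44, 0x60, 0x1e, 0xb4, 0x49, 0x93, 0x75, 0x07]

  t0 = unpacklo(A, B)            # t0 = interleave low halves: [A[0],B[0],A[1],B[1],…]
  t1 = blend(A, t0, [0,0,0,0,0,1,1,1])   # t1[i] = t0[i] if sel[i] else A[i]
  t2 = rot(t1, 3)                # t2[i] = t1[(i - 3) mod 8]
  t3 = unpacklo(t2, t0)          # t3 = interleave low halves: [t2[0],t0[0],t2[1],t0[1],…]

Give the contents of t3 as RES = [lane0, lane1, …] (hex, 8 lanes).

→ t0 |05|44|5f|60|a0|1e|64|b4|
→ t1 |05|5f|a0|64|b3|1e|64|b4|
→ t2 |1e|64|b4|05|5f|a0|64|b3|
→ t3 |1e|05|64|44|b4|5f|05|60|

RES = [0x1e, 0x05, 0x64, 0x44, 0xb4, 0x5f, 0x05, 0x60]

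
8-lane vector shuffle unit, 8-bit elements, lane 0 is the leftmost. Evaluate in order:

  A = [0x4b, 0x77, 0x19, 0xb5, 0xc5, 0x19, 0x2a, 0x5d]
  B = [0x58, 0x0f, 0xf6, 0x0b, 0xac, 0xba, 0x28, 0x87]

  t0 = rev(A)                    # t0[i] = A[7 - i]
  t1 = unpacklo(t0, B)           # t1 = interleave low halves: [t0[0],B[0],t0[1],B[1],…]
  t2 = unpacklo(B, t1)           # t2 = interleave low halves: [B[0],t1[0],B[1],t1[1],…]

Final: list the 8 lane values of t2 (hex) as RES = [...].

  t0: 5d 2a 19 c5 b5 19 77 4b
  t1: 5d 58 2a 0f 19 f6 c5 0b
  t2: 58 5d 0f 58 f6 2a 0b 0f

RES = [ 0x58  0x5d  0x0f  0x58  0xf6  0x2a  0x0b  0x0f ]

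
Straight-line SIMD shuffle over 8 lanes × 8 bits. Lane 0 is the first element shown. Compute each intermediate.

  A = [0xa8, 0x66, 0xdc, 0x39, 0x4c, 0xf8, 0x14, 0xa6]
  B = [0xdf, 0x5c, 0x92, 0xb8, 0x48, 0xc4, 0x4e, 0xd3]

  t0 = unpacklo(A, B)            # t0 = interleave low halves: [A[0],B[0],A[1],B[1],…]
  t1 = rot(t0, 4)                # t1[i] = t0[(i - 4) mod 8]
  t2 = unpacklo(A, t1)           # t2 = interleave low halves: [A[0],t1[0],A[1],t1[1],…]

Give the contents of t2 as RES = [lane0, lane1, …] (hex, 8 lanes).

RES = [0xa8, 0xdc, 0x66, 0x92, 0xdc, 0x39, 0x39, 0xb8]

t0 = [0xa8, 0xdf, 0x66, 0x5c, 0xdc, 0x92, 0x39, 0xb8]
t1 = [0xdc, 0x92, 0x39, 0xb8, 0xa8, 0xdf, 0x66, 0x5c]
t2 = [0xa8, 0xdc, 0x66, 0x92, 0xdc, 0x39, 0x39, 0xb8]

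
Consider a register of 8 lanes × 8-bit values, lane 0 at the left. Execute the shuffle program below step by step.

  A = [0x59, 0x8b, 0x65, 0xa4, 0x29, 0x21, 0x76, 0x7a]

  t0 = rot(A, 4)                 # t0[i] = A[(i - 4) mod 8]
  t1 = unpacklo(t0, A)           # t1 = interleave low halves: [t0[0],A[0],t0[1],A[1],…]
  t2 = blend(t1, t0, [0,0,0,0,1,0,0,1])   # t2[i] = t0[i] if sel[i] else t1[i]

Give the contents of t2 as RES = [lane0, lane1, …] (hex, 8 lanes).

t0 = [0x29, 0x21, 0x76, 0x7a, 0x59, 0x8b, 0x65, 0xa4]
t1 = [0x29, 0x59, 0x21, 0x8b, 0x76, 0x65, 0x7a, 0xa4]
t2 = [0x29, 0x59, 0x21, 0x8b, 0x59, 0x65, 0x7a, 0xa4]

RES = [ 0x29  0x59  0x21  0x8b  0x59  0x65  0x7a  0xa4 ]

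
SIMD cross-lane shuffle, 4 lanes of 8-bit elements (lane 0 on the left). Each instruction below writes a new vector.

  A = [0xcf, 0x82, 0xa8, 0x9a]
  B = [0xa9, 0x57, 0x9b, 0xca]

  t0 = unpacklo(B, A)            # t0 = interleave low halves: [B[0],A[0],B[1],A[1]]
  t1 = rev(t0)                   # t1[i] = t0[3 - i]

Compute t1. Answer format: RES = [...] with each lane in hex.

→ t0 |a9|cf|57|82|
→ t1 |82|57|cf|a9|

RES = [ 0x82  0x57  0xcf  0xa9 ]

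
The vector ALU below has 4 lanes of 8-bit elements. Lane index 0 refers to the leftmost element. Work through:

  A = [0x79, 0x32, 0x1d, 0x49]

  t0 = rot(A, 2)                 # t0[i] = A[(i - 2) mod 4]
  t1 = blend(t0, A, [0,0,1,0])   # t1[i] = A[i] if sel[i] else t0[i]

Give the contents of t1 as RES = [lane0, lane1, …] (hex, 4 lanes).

  t0: 1d 49 79 32
  t1: 1d 49 1d 32

RES = [0x1d, 0x49, 0x1d, 0x32]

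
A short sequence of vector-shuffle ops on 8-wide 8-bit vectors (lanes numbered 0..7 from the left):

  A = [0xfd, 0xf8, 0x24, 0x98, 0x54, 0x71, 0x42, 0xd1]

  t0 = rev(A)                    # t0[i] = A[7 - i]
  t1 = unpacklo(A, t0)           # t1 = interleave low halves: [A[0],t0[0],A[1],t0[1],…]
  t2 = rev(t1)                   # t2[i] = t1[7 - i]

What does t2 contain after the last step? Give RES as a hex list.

  t0: d1 42 71 54 98 24 f8 fd
  t1: fd d1 f8 42 24 71 98 54
  t2: 54 98 71 24 42 f8 d1 fd

RES = [ 0x54  0x98  0x71  0x24  0x42  0xf8  0xd1  0xfd ]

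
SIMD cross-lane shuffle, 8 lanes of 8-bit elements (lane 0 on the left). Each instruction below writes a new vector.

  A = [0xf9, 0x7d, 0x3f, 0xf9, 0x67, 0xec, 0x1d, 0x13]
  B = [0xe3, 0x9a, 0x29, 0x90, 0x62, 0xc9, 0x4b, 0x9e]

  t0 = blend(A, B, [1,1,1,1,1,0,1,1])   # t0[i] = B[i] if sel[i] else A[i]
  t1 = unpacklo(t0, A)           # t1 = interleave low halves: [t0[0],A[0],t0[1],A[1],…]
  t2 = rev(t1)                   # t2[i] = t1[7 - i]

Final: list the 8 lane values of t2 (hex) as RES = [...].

→ t0 |e3|9a|29|90|62|ec|4b|9e|
→ t1 |e3|f9|9a|7d|29|3f|90|f9|
→ t2 |f9|90|3f|29|7d|9a|f9|e3|

RES = [0xf9, 0x90, 0x3f, 0x29, 0x7d, 0x9a, 0xf9, 0xe3]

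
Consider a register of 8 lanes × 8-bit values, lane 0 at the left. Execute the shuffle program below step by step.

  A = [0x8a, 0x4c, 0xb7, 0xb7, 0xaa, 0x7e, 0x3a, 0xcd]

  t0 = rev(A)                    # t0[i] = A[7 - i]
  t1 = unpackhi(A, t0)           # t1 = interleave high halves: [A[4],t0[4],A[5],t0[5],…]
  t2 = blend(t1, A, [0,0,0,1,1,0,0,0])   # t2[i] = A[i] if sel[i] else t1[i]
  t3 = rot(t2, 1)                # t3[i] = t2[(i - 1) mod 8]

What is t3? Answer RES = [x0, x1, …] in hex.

RES = [0x8a, 0xaa, 0xb7, 0x7e, 0xb7, 0xaa, 0x4c, 0xcd]

→ t0 |cd|3a|7e|aa|b7|b7|4c|8a|
→ t1 |aa|b7|7e|b7|3a|4c|cd|8a|
→ t2 |aa|b7|7e|b7|aa|4c|cd|8a|
→ t3 |8a|aa|b7|7e|b7|aa|4c|cd|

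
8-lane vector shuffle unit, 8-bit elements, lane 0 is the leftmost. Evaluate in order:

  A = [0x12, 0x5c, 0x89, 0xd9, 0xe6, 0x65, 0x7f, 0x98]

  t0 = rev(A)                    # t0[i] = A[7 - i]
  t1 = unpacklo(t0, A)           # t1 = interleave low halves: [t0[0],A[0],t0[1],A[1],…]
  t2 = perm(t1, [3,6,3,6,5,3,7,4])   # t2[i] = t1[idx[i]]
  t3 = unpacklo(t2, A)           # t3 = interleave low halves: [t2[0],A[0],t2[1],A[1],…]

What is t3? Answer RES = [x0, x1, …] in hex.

RES = [ 0x5c  0x12  0xe6  0x5c  0x5c  0x89  0xe6  0xd9 ]

t0 = [0x98, 0x7f, 0x65, 0xe6, 0xd9, 0x89, 0x5c, 0x12]
t1 = [0x98, 0x12, 0x7f, 0x5c, 0x65, 0x89, 0xe6, 0xd9]
t2 = [0x5c, 0xe6, 0x5c, 0xe6, 0x89, 0x5c, 0xd9, 0x65]
t3 = [0x5c, 0x12, 0xe6, 0x5c, 0x5c, 0x89, 0xe6, 0xd9]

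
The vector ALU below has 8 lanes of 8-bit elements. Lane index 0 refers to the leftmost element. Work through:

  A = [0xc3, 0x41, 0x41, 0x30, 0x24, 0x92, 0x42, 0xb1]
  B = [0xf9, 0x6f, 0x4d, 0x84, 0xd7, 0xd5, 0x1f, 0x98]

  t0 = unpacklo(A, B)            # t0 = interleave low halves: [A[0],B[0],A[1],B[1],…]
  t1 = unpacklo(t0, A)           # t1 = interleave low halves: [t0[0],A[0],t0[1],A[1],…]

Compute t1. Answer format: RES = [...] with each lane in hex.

t0 = [0xc3, 0xf9, 0x41, 0x6f, 0x41, 0x4d, 0x30, 0x84]
t1 = [0xc3, 0xc3, 0xf9, 0x41, 0x41, 0x41, 0x6f, 0x30]

RES = [ 0xc3  0xc3  0xf9  0x41  0x41  0x41  0x6f  0x30 ]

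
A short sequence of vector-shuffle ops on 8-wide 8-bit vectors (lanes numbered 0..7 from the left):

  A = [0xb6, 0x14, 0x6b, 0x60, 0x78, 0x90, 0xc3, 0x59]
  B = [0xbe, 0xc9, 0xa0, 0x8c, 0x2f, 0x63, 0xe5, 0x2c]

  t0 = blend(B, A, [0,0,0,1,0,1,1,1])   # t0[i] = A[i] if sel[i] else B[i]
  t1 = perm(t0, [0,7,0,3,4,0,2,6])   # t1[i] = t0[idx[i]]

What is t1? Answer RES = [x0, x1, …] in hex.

RES = [ 0xbe  0x59  0xbe  0x60  0x2f  0xbe  0xa0  0xc3 ]

→ t0 |be|c9|a0|60|2f|90|c3|59|
→ t1 |be|59|be|60|2f|be|a0|c3|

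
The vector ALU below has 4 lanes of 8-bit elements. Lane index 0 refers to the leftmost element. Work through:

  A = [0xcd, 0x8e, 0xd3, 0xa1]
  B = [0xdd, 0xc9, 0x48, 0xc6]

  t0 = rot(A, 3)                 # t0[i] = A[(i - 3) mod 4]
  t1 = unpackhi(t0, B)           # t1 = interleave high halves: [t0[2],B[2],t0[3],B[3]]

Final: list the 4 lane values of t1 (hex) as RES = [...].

t0 = [0x8e, 0xd3, 0xa1, 0xcd]
t1 = [0xa1, 0x48, 0xcd, 0xc6]

RES = [0xa1, 0x48, 0xcd, 0xc6]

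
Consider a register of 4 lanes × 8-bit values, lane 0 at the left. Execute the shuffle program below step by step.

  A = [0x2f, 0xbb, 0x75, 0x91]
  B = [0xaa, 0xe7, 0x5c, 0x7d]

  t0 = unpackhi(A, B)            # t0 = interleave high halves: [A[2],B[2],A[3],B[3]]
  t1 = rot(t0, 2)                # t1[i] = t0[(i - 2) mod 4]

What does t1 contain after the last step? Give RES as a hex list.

  t0: 75 5c 91 7d
  t1: 91 7d 75 5c

RES = [0x91, 0x7d, 0x75, 0x5c]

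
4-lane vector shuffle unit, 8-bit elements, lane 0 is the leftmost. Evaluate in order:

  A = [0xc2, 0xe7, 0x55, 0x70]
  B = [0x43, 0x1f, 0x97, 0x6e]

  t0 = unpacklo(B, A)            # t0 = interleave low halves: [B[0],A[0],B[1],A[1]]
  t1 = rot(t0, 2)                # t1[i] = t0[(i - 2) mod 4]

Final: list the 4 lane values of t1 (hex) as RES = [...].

RES = [ 0x1f  0xe7  0x43  0xc2 ]

  t0: 43 c2 1f e7
  t1: 1f e7 43 c2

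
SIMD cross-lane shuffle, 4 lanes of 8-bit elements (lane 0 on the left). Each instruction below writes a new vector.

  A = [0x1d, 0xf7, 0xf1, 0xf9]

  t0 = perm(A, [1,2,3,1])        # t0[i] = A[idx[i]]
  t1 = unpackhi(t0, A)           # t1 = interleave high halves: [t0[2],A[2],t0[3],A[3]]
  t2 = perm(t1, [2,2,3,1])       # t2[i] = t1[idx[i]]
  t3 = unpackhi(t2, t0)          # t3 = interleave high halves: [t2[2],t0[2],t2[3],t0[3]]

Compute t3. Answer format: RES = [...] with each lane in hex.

RES = [0xf9, 0xf9, 0xf1, 0xf7]

  t0: f7 f1 f9 f7
  t1: f9 f1 f7 f9
  t2: f7 f7 f9 f1
  t3: f9 f9 f1 f7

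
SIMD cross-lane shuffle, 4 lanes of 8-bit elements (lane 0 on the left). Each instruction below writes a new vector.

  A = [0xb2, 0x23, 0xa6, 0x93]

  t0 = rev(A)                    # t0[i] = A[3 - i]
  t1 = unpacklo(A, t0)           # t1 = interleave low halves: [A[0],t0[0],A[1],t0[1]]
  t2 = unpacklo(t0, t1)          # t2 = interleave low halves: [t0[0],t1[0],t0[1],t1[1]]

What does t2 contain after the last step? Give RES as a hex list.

t0 = [0x93, 0xa6, 0x23, 0xb2]
t1 = [0xb2, 0x93, 0x23, 0xa6]
t2 = [0x93, 0xb2, 0xa6, 0x93]

RES = [0x93, 0xb2, 0xa6, 0x93]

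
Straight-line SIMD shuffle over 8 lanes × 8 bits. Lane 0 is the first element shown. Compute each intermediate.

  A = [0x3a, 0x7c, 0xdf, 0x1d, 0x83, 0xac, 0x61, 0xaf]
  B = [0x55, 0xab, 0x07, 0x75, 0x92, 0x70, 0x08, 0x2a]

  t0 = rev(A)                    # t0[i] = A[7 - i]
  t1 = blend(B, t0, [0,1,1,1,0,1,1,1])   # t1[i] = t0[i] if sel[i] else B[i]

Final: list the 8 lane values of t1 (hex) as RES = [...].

RES = [0x55, 0x61, 0xac, 0x83, 0x92, 0xdf, 0x7c, 0x3a]

  t0: af 61 ac 83 1d df 7c 3a
  t1: 55 61 ac 83 92 df 7c 3a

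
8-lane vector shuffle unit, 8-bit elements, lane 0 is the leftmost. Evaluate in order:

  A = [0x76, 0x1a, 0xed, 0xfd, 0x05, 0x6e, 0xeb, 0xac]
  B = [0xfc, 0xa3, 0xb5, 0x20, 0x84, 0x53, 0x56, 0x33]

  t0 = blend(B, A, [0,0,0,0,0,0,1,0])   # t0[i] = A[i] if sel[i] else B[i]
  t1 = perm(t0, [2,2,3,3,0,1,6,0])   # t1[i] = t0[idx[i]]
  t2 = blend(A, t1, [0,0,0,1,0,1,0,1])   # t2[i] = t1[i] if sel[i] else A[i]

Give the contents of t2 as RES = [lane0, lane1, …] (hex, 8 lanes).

t0 = [0xfc, 0xa3, 0xb5, 0x20, 0x84, 0x53, 0xeb, 0x33]
t1 = [0xb5, 0xb5, 0x20, 0x20, 0xfc, 0xa3, 0xeb, 0xfc]
t2 = [0x76, 0x1a, 0xed, 0x20, 0x05, 0xa3, 0xeb, 0xfc]

RES = [0x76, 0x1a, 0xed, 0x20, 0x05, 0xa3, 0xeb, 0xfc]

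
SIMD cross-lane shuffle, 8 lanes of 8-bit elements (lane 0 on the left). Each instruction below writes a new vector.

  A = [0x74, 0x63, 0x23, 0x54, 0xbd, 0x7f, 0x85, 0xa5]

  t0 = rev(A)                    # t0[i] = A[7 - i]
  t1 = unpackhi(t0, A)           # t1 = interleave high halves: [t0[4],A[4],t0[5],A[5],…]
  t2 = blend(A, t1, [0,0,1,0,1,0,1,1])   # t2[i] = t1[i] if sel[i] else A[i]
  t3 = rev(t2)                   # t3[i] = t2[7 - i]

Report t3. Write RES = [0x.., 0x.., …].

→ t0 |a5|85|7f|bd|54|23|63|74|
→ t1 |54|bd|23|7f|63|85|74|a5|
→ t2 |74|63|23|54|63|7f|74|a5|
→ t3 |a5|74|7f|63|54|23|63|74|

RES = [0xa5, 0x74, 0x7f, 0x63, 0x54, 0x23, 0x63, 0x74]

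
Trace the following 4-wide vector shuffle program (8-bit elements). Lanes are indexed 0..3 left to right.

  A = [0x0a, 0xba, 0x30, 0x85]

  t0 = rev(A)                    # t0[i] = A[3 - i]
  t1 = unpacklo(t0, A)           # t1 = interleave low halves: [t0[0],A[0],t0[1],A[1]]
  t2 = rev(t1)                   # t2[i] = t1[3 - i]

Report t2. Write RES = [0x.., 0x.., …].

→ t0 |85|30|ba|0a|
→ t1 |85|0a|30|ba|
→ t2 |ba|30|0a|85|

RES = [0xba, 0x30, 0x0a, 0x85]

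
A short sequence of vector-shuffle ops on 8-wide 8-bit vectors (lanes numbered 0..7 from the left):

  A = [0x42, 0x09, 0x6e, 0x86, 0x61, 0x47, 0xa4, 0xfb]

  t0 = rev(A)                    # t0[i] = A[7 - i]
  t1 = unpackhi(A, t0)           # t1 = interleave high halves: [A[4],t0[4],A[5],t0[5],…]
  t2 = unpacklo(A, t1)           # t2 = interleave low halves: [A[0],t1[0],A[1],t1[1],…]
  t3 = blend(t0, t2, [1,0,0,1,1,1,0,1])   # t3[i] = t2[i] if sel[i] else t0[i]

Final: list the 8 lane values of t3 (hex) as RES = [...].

RES = [ 0x42  0xa4  0x47  0x86  0x6e  0x47  0x09  0x6e ]

t0 = [0xfb, 0xa4, 0x47, 0x61, 0x86, 0x6e, 0x09, 0x42]
t1 = [0x61, 0x86, 0x47, 0x6e, 0xa4, 0x09, 0xfb, 0x42]
t2 = [0x42, 0x61, 0x09, 0x86, 0x6e, 0x47, 0x86, 0x6e]
t3 = [0x42, 0xa4, 0x47, 0x86, 0x6e, 0x47, 0x09, 0x6e]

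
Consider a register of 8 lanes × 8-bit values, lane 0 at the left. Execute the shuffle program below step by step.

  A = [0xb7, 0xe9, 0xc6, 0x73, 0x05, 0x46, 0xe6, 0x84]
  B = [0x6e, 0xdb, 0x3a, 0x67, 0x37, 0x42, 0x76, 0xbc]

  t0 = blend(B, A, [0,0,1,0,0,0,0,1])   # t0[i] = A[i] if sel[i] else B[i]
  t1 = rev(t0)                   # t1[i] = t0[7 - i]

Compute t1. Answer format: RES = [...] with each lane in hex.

RES = [ 0x84  0x76  0x42  0x37  0x67  0xc6  0xdb  0x6e ]

t0 = [0x6e, 0xdb, 0xc6, 0x67, 0x37, 0x42, 0x76, 0x84]
t1 = [0x84, 0x76, 0x42, 0x37, 0x67, 0xc6, 0xdb, 0x6e]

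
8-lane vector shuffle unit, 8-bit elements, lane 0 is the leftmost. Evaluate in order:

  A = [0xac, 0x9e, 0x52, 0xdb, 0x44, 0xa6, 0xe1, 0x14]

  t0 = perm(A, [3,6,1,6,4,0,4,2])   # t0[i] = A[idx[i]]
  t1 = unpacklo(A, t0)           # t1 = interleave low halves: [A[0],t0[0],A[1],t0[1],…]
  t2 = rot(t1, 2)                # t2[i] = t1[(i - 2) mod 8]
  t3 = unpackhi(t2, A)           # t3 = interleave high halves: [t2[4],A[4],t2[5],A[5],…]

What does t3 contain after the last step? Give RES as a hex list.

→ t0 |db|e1|9e|e1|44|ac|44|52|
→ t1 |ac|db|9e|e1|52|9e|db|e1|
→ t2 |db|e1|ac|db|9e|e1|52|9e|
→ t3 |9e|44|e1|a6|52|e1|9e|14|

RES = [0x9e, 0x44, 0xe1, 0xa6, 0x52, 0xe1, 0x9e, 0x14]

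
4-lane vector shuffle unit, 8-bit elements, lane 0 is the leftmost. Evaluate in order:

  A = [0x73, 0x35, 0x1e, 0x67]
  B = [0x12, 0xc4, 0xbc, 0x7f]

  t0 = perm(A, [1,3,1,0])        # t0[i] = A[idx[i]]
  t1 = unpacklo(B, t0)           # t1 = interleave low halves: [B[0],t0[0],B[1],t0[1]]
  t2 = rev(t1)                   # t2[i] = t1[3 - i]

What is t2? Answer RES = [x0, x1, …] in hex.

→ t0 |35|67|35|73|
→ t1 |12|35|c4|67|
→ t2 |67|c4|35|12|

RES = [ 0x67  0xc4  0x35  0x12 ]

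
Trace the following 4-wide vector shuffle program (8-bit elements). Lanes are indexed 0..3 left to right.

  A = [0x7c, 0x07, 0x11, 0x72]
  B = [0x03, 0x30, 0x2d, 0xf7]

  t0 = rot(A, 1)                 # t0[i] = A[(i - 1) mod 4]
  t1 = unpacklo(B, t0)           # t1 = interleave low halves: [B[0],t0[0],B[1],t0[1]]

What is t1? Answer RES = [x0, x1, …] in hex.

→ t0 |72|7c|07|11|
→ t1 |03|72|30|7c|

RES = [0x03, 0x72, 0x30, 0x7c]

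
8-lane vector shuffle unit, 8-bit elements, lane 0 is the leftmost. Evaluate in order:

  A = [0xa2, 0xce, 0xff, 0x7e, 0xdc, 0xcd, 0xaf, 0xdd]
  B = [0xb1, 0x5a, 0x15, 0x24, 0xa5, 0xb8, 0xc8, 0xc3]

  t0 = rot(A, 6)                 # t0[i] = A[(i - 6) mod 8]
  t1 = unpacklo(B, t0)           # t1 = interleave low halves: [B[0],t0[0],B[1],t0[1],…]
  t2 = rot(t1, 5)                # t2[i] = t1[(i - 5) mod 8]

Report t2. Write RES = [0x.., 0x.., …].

RES = [0x7e, 0x15, 0xdc, 0x24, 0xcd, 0xb1, 0xff, 0x5a]

t0 = [0xff, 0x7e, 0xdc, 0xcd, 0xaf, 0xdd, 0xa2, 0xce]
t1 = [0xb1, 0xff, 0x5a, 0x7e, 0x15, 0xdc, 0x24, 0xcd]
t2 = [0x7e, 0x15, 0xdc, 0x24, 0xcd, 0xb1, 0xff, 0x5a]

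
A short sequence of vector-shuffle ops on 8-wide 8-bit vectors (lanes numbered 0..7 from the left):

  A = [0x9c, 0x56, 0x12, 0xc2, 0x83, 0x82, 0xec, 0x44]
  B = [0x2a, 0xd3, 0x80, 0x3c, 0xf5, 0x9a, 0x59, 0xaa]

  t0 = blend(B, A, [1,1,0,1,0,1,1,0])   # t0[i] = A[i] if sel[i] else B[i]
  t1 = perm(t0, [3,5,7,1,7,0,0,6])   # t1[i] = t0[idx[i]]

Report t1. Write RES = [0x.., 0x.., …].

  t0: 9c 56 80 c2 f5 82 ec aa
  t1: c2 82 aa 56 aa 9c 9c ec

RES = [ 0xc2  0x82  0xaa  0x56  0xaa  0x9c  0x9c  0xec ]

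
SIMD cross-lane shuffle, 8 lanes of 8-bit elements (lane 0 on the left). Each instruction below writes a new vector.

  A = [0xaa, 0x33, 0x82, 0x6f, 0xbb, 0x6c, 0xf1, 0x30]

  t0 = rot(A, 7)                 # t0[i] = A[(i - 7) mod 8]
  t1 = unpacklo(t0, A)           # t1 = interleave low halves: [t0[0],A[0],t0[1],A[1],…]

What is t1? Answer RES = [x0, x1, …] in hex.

→ t0 |33|82|6f|bb|6c|f1|30|aa|
→ t1 |33|aa|82|33|6f|82|bb|6f|

RES = [ 0x33  0xaa  0x82  0x33  0x6f  0x82  0xbb  0x6f ]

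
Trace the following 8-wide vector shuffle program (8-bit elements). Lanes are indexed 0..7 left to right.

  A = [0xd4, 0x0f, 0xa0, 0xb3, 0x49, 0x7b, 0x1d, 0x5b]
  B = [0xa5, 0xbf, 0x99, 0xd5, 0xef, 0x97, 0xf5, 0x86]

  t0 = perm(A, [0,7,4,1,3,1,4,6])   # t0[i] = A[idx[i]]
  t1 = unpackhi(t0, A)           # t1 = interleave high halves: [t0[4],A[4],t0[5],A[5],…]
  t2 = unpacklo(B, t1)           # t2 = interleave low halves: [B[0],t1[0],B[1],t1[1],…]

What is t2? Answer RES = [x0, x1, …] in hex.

  t0: d4 5b 49 0f b3 0f 49 1d
  t1: b3 49 0f 7b 49 1d 1d 5b
  t2: a5 b3 bf 49 99 0f d5 7b

RES = [ 0xa5  0xb3  0xbf  0x49  0x99  0x0f  0xd5  0x7b ]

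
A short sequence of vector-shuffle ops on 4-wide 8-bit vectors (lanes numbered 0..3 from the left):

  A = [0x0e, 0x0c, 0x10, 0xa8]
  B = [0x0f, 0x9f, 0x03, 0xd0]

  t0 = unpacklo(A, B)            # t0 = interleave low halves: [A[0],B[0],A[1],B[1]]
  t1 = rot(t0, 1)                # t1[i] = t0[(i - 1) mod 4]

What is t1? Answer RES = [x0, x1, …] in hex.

RES = [0x9f, 0x0e, 0x0f, 0x0c]

  t0: 0e 0f 0c 9f
  t1: 9f 0e 0f 0c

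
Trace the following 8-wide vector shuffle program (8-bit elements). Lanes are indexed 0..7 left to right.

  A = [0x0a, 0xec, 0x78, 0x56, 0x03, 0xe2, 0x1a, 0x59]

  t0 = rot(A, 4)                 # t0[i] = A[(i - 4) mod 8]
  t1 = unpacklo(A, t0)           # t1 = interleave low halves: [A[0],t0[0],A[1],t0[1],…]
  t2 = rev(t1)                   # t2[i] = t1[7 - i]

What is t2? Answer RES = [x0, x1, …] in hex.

t0 = [0x03, 0xe2, 0x1a, 0x59, 0x0a, 0xec, 0x78, 0x56]
t1 = [0x0a, 0x03, 0xec, 0xe2, 0x78, 0x1a, 0x56, 0x59]
t2 = [0x59, 0x56, 0x1a, 0x78, 0xe2, 0xec, 0x03, 0x0a]

RES = [0x59, 0x56, 0x1a, 0x78, 0xe2, 0xec, 0x03, 0x0a]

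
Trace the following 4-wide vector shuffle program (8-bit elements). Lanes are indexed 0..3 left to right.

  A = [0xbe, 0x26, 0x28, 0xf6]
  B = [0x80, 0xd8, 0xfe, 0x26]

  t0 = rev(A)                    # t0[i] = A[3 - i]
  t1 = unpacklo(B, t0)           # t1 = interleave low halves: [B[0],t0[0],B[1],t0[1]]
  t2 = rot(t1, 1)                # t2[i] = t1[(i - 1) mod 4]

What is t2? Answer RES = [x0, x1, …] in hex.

t0 = [0xf6, 0x28, 0x26, 0xbe]
t1 = [0x80, 0xf6, 0xd8, 0x28]
t2 = [0x28, 0x80, 0xf6, 0xd8]

RES = [ 0x28  0x80  0xf6  0xd8 ]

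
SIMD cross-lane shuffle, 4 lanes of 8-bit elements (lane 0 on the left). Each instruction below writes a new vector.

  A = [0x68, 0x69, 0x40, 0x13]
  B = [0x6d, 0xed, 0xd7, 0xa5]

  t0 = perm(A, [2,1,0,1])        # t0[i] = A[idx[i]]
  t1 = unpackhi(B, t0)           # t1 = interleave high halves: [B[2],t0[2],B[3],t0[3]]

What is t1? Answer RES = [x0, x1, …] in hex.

RES = [ 0xd7  0x68  0xa5  0x69 ]

  t0: 40 69 68 69
  t1: d7 68 a5 69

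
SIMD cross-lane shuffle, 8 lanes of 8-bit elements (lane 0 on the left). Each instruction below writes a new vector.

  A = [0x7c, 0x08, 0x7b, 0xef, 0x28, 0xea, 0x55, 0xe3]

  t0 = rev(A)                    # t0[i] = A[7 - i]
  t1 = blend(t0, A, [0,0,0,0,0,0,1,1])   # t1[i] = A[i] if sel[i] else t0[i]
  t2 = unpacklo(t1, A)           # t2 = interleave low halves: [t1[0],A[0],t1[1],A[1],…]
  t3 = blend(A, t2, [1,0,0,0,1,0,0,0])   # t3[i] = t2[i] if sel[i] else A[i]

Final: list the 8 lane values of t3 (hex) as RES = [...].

RES = [ 0xe3  0x08  0x7b  0xef  0xea  0xea  0x55  0xe3 ]

→ t0 |e3|55|ea|28|ef|7b|08|7c|
→ t1 |e3|55|ea|28|ef|7b|55|e3|
→ t2 |e3|7c|55|08|ea|7b|28|ef|
→ t3 |e3|08|7b|ef|ea|ea|55|e3|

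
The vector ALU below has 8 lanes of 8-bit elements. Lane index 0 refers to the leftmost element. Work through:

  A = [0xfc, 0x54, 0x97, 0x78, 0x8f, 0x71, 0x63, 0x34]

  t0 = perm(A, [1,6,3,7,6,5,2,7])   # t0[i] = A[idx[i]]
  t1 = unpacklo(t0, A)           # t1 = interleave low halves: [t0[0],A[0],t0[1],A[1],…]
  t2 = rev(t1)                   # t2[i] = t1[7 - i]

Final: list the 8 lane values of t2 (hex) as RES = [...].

RES = [ 0x78  0x34  0x97  0x78  0x54  0x63  0xfc  0x54 ]

→ t0 |54|63|78|34|63|71|97|34|
→ t1 |54|fc|63|54|78|97|34|78|
→ t2 |78|34|97|78|54|63|fc|54|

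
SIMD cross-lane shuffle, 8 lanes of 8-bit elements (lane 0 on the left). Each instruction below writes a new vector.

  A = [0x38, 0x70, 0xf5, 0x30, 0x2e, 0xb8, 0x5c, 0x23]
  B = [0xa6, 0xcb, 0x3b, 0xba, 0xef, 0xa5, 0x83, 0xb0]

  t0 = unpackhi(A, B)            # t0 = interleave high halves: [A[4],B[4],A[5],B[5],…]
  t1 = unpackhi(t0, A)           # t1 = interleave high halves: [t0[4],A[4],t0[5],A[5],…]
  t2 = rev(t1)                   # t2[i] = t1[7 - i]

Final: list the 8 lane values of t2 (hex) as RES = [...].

t0 = [0x2e, 0xef, 0xb8, 0xa5, 0x5c, 0x83, 0x23, 0xb0]
t1 = [0x5c, 0x2e, 0x83, 0xb8, 0x23, 0x5c, 0xb0, 0x23]
t2 = [0x23, 0xb0, 0x5c, 0x23, 0xb8, 0x83, 0x2e, 0x5c]

RES = [ 0x23  0xb0  0x5c  0x23  0xb8  0x83  0x2e  0x5c ]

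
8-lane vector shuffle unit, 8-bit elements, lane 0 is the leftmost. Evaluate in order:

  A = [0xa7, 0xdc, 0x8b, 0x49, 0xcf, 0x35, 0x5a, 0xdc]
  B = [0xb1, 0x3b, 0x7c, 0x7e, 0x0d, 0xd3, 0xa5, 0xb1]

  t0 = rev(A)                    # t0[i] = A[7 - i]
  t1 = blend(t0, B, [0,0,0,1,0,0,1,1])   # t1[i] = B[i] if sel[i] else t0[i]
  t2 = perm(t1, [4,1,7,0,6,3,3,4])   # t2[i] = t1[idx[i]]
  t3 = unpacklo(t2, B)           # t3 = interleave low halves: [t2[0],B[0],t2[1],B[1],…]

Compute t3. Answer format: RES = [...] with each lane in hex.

t0 = [0xdc, 0x5a, 0x35, 0xcf, 0x49, 0x8b, 0xdc, 0xa7]
t1 = [0xdc, 0x5a, 0x35, 0x7e, 0x49, 0x8b, 0xa5, 0xb1]
t2 = [0x49, 0x5a, 0xb1, 0xdc, 0xa5, 0x7e, 0x7e, 0x49]
t3 = [0x49, 0xb1, 0x5a, 0x3b, 0xb1, 0x7c, 0xdc, 0x7e]

RES = [0x49, 0xb1, 0x5a, 0x3b, 0xb1, 0x7c, 0xdc, 0x7e]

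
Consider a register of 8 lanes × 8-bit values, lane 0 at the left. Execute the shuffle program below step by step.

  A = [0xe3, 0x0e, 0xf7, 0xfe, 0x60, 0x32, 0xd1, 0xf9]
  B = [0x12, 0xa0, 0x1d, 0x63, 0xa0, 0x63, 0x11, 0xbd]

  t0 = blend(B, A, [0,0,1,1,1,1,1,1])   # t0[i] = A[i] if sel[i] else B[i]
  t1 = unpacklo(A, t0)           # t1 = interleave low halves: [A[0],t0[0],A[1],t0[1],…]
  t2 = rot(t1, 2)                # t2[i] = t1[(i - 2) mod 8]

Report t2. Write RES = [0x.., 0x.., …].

→ t0 |12|a0|f7|fe|60|32|d1|f9|
→ t1 |e3|12|0e|a0|f7|f7|fe|fe|
→ t2 |fe|fe|e3|12|0e|a0|f7|f7|

RES = [ 0xfe  0xfe  0xe3  0x12  0x0e  0xa0  0xf7  0xf7 ]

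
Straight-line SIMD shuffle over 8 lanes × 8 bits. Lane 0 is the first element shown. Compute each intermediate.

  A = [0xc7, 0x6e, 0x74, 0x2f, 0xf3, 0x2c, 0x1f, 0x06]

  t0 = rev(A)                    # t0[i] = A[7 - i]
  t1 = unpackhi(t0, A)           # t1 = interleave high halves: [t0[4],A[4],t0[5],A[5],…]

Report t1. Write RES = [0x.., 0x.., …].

RES = [ 0x2f  0xf3  0x74  0x2c  0x6e  0x1f  0xc7  0x06 ]

t0 = [0x06, 0x1f, 0x2c, 0xf3, 0x2f, 0x74, 0x6e, 0xc7]
t1 = [0x2f, 0xf3, 0x74, 0x2c, 0x6e, 0x1f, 0xc7, 0x06]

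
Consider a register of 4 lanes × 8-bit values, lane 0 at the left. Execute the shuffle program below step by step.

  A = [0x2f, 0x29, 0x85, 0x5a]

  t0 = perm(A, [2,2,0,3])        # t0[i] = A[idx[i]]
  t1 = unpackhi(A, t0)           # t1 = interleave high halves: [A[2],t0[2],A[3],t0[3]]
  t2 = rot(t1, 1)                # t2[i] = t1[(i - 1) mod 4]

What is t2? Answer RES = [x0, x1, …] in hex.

  t0: 85 85 2f 5a
  t1: 85 2f 5a 5a
  t2: 5a 85 2f 5a

RES = [ 0x5a  0x85  0x2f  0x5a ]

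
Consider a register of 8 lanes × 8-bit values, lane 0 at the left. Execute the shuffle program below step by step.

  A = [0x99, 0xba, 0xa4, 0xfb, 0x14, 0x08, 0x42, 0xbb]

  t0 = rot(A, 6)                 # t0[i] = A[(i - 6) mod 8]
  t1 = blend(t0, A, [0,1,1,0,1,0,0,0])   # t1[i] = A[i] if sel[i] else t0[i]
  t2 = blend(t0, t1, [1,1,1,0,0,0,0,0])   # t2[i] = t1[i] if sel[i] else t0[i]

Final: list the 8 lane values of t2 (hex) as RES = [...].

RES = [ 0xa4  0xba  0xa4  0x08  0x42  0xbb  0x99  0xba ]

t0 = [0xa4, 0xfb, 0x14, 0x08, 0x42, 0xbb, 0x99, 0xba]
t1 = [0xa4, 0xba, 0xa4, 0x08, 0x14, 0xbb, 0x99, 0xba]
t2 = [0xa4, 0xba, 0xa4, 0x08, 0x42, 0xbb, 0x99, 0xba]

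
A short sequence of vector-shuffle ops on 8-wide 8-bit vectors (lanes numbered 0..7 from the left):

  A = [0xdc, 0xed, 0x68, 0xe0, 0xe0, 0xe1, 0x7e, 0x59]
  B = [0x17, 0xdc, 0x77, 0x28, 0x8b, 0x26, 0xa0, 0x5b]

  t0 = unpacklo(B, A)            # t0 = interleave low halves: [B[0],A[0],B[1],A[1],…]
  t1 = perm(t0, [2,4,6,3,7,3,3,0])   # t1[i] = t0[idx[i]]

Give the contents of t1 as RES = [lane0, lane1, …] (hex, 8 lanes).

RES = [0xdc, 0x77, 0x28, 0xed, 0xe0, 0xed, 0xed, 0x17]

t0 = [0x17, 0xdc, 0xdc, 0xed, 0x77, 0x68, 0x28, 0xe0]
t1 = [0xdc, 0x77, 0x28, 0xed, 0xe0, 0xed, 0xed, 0x17]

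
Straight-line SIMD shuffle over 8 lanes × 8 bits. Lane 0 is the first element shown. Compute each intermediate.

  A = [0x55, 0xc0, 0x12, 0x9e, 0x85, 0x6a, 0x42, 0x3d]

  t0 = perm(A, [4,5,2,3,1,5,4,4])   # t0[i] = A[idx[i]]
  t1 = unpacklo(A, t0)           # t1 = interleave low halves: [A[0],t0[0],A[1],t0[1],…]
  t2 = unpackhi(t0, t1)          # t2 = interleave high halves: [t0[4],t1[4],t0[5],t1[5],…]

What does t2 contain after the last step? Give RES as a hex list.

  t0: 85 6a 12 9e c0 6a 85 85
  t1: 55 85 c0 6a 12 12 9e 9e
  t2: c0 12 6a 12 85 9e 85 9e

RES = [ 0xc0  0x12  0x6a  0x12  0x85  0x9e  0x85  0x9e ]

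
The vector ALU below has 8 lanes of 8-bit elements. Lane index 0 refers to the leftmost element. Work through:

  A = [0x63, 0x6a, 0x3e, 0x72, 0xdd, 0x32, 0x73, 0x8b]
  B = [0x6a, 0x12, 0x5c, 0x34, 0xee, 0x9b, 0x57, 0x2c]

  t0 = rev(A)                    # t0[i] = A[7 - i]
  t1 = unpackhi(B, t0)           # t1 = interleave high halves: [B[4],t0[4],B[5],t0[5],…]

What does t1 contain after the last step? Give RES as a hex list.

  t0: 8b 73 32 dd 72 3e 6a 63
  t1: ee 72 9b 3e 57 6a 2c 63

RES = [0xee, 0x72, 0x9b, 0x3e, 0x57, 0x6a, 0x2c, 0x63]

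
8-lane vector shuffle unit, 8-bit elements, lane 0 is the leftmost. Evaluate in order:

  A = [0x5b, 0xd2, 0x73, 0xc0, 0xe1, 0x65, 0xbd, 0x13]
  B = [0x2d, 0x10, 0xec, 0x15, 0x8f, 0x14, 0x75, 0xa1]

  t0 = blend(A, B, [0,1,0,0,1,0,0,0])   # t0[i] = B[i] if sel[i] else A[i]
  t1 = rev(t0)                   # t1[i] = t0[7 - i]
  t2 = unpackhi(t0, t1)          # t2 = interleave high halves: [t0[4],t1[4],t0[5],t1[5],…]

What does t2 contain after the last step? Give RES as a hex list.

RES = [ 0x8f  0xc0  0x65  0x73  0xbd  0x10  0x13  0x5b ]

→ t0 |5b|10|73|c0|8f|65|bd|13|
→ t1 |13|bd|65|8f|c0|73|10|5b|
→ t2 |8f|c0|65|73|bd|10|13|5b|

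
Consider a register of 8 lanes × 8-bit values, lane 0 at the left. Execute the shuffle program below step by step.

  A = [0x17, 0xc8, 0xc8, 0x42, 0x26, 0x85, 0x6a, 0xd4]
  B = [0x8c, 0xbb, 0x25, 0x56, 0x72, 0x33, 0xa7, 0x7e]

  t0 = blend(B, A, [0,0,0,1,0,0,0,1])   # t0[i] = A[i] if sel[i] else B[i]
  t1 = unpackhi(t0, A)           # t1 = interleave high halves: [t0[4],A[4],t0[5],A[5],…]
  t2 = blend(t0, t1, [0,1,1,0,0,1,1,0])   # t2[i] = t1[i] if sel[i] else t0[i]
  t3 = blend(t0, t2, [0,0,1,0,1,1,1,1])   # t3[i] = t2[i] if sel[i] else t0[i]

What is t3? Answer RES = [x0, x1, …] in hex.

→ t0 |8c|bb|25|42|72|33|a7|d4|
→ t1 |72|26|33|85|a7|6a|d4|d4|
→ t2 |8c|26|33|42|72|6a|d4|d4|
→ t3 |8c|bb|33|42|72|6a|d4|d4|

RES = [0x8c, 0xbb, 0x33, 0x42, 0x72, 0x6a, 0xd4, 0xd4]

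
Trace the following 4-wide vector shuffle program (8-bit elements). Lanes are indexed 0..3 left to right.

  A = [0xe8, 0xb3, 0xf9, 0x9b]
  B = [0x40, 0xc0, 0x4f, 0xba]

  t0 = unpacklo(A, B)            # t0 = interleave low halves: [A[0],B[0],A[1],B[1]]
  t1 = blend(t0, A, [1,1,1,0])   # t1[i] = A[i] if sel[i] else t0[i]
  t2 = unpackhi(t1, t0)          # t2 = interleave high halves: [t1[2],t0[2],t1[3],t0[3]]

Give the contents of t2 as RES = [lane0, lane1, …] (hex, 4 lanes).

→ t0 |e8|40|b3|c0|
→ t1 |e8|b3|f9|c0|
→ t2 |f9|b3|c0|c0|

RES = [0xf9, 0xb3, 0xc0, 0xc0]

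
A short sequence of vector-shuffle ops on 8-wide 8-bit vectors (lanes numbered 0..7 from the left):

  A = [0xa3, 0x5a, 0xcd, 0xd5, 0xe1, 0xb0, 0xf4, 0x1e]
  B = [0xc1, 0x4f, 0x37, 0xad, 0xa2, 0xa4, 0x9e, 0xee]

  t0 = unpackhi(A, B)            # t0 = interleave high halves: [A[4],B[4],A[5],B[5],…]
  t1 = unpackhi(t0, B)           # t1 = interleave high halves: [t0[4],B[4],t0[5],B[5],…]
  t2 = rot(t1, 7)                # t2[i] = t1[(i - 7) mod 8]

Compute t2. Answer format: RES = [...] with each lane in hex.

  t0: e1 a2 b0 a4 f4 9e 1e ee
  t1: f4 a2 9e a4 1e 9e ee ee
  t2: a2 9e a4 1e 9e ee ee f4

RES = [0xa2, 0x9e, 0xa4, 0x1e, 0x9e, 0xee, 0xee, 0xf4]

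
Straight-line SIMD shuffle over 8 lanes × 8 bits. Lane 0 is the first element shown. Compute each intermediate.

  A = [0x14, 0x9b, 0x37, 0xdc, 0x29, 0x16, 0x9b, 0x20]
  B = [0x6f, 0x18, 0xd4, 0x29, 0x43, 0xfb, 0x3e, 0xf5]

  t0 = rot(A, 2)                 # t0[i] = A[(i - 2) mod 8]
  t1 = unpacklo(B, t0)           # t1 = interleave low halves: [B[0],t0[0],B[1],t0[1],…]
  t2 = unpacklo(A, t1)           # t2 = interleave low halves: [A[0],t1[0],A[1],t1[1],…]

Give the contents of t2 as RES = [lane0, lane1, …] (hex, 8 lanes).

t0 = [0x9b, 0x20, 0x14, 0x9b, 0x37, 0xdc, 0x29, 0x16]
t1 = [0x6f, 0x9b, 0x18, 0x20, 0xd4, 0x14, 0x29, 0x9b]
t2 = [0x14, 0x6f, 0x9b, 0x9b, 0x37, 0x18, 0xdc, 0x20]

RES = [ 0x14  0x6f  0x9b  0x9b  0x37  0x18  0xdc  0x20 ]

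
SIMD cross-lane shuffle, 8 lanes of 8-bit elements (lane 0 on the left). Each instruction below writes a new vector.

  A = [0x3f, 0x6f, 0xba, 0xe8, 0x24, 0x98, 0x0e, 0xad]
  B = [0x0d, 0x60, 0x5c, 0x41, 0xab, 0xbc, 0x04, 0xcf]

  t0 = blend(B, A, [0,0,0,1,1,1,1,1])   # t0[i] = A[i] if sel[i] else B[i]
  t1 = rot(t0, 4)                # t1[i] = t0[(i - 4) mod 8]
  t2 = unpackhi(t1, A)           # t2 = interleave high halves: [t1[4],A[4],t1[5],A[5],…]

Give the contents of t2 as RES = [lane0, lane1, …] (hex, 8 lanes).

  t0: 0d 60 5c e8 24 98 0e ad
  t1: 24 98 0e ad 0d 60 5c e8
  t2: 0d 24 60 98 5c 0e e8 ad

RES = [ 0x0d  0x24  0x60  0x98  0x5c  0x0e  0xe8  0xad ]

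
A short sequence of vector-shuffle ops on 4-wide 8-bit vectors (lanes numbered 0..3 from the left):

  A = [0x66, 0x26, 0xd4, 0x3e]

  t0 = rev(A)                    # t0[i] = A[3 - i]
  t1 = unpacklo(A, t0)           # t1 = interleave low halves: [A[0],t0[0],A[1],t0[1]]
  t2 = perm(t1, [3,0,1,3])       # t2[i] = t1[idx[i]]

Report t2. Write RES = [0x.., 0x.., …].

RES = [0xd4, 0x66, 0x3e, 0xd4]

  t0: 3e d4 26 66
  t1: 66 3e 26 d4
  t2: d4 66 3e d4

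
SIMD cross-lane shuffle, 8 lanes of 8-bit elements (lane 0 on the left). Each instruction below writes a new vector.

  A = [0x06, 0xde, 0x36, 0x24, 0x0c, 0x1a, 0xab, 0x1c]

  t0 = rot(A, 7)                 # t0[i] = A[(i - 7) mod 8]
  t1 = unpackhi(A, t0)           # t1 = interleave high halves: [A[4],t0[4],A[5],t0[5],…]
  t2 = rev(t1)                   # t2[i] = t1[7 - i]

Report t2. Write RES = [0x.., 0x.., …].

→ t0 |de|36|24|0c|1a|ab|1c|06|
→ t1 |0c|1a|1a|ab|ab|1c|1c|06|
→ t2 |06|1c|1c|ab|ab|1a|1a|0c|

RES = [0x06, 0x1c, 0x1c, 0xab, 0xab, 0x1a, 0x1a, 0x0c]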